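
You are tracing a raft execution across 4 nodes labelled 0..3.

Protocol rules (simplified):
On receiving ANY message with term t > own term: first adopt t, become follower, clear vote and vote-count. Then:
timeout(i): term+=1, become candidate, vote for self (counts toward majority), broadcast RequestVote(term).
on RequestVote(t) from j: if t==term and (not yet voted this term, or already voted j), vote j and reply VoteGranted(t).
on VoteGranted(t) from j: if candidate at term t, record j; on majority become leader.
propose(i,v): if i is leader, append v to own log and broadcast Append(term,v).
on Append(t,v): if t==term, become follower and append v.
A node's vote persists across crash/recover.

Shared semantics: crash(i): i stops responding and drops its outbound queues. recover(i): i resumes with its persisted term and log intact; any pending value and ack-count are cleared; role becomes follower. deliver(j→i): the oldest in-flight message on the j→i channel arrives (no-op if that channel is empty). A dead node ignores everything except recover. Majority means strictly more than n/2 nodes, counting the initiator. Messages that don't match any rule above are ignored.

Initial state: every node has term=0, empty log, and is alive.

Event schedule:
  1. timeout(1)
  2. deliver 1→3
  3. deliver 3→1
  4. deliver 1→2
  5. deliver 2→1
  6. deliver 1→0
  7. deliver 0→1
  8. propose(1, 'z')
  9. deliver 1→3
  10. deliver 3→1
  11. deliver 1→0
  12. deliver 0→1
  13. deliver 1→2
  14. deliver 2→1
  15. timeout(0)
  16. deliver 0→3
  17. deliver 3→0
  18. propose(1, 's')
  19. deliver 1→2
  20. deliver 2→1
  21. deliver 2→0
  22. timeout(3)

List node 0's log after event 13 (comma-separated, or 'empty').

e1 timeout(1): 1[cand,t=1,-]
e2 deliver 1→3: 3[foll,t=1,-]
e3 deliver 3→1: ·
e4 deliver 1→2: 2[foll,t=1,-]
e5 deliver 2→1: 1[lead,t=1,-]
e6 deliver 1→0: 0[foll,t=1,-]
e7 deliver 0→1: ·
e8 propose(1,'z'): 1[lead,t=1,z]
e9 deliver 1→3: 3[foll,t=1,z]
e10 deliver 3→1: ·
e11 deliver 1→0: 0[foll,t=1,z]
e12 deliver 0→1: ·
e13 deliver 1→2: 2[foll,t=1,z]

z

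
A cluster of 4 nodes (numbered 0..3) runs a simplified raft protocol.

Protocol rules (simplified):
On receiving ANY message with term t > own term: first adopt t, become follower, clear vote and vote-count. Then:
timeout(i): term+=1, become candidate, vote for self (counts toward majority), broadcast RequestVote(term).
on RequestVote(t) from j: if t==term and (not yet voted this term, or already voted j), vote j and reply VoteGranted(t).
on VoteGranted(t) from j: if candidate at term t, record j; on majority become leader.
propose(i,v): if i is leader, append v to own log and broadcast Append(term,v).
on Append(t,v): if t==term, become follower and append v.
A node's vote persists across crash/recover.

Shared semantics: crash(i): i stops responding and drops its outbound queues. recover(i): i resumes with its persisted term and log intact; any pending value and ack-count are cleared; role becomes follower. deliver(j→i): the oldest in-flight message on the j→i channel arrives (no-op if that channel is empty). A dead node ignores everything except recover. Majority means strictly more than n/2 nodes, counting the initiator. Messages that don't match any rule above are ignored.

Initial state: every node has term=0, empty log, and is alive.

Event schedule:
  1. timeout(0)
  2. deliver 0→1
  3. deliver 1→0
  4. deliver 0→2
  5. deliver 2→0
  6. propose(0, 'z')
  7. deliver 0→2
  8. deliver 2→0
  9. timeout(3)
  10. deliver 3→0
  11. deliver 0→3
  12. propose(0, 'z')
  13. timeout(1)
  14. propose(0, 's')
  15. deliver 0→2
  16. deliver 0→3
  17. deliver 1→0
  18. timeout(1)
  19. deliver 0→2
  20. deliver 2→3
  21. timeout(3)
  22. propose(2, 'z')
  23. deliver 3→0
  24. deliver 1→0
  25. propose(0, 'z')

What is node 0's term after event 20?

after 1 — timeout(0): n0:cand/t1/[-]
after 2 — deliver 0→1: n1:foll/t1/[-]
after 3 — deliver 1→0: ·
after 4 — deliver 0→2: n2:foll/t1/[-]
after 5 — deliver 2→0: n0:lead/t1/[-]
after 6 — propose(0,'z'): n0:lead/t1/[z]
after 7 — deliver 0→2: n2:foll/t1/[z]
after 8 — deliver 2→0: ·
after 9 — timeout(3): n3:cand/t1/[-]
after 10 — deliver 3→0: ·
after 11 — deliver 0→3: ·
after 12 — propose(0,'z'): n0:lead/t1/[z,z]
after 13 — timeout(1): n1:cand/t2/[-]
after 14 — propose(0,'s'): n0:lead/t1/[z,z,s]
after 15 — deliver 0→2: n2:foll/t1/[z,z]
after 16 — deliver 0→3: n3:foll/t1/[z]
after 17 — deliver 1→0: n0:foll/t2/[z,z,s]
after 18 — timeout(1): n1:cand/t3/[-]
after 19 — deliver 0→2: n2:foll/t1/[z,z,s]
after 20 — deliver 2→3: ·

2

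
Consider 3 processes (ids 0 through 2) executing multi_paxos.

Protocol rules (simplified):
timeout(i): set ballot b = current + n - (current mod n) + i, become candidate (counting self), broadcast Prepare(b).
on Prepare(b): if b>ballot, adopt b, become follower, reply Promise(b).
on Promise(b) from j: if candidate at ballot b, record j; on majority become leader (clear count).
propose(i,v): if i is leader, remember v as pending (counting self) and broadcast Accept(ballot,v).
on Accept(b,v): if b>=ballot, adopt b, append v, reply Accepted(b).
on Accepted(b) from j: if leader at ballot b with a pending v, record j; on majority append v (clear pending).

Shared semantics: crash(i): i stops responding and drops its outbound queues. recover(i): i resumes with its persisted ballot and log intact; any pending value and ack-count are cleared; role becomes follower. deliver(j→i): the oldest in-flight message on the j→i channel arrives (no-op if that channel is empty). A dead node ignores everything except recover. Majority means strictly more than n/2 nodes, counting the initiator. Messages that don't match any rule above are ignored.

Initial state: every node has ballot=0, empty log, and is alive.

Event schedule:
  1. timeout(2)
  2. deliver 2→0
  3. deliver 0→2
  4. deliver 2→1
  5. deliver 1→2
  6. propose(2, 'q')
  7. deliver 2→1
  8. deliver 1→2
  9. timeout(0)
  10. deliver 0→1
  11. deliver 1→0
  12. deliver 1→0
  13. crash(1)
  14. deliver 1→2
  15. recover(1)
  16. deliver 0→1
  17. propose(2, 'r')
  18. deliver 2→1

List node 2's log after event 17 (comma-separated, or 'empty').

q

after 1 — timeout(2): n2:cand/b5/[-]
after 2 — deliver 2→0: n0:foll/b5/[-]
after 3 — deliver 0→2: n2:lead/b5/[-]
after 4 — deliver 2→1: n1:foll/b5/[-]
after 5 — deliver 1→2: ·
after 6 — propose(2,'q'): ·
after 7 — deliver 2→1: n1:foll/b5/[q]
after 8 — deliver 1→2: n2:lead/b5/[q]
after 9 — timeout(0): n0:cand/b6/[-]
after 10 — deliver 0→1: n1:foll/b6/[q]
after 11 — deliver 1→0: n0:lead/b6/[-]
after 12 — deliver 1→0: ·
after 13 — crash(1): n1:✗foll/b6/[q]
after 14 — deliver 1→2: ·
after 15 — recover(1): n1:foll/b6/[q]
after 16 — deliver 0→1: ·
after 17 — propose(2,'r'): ·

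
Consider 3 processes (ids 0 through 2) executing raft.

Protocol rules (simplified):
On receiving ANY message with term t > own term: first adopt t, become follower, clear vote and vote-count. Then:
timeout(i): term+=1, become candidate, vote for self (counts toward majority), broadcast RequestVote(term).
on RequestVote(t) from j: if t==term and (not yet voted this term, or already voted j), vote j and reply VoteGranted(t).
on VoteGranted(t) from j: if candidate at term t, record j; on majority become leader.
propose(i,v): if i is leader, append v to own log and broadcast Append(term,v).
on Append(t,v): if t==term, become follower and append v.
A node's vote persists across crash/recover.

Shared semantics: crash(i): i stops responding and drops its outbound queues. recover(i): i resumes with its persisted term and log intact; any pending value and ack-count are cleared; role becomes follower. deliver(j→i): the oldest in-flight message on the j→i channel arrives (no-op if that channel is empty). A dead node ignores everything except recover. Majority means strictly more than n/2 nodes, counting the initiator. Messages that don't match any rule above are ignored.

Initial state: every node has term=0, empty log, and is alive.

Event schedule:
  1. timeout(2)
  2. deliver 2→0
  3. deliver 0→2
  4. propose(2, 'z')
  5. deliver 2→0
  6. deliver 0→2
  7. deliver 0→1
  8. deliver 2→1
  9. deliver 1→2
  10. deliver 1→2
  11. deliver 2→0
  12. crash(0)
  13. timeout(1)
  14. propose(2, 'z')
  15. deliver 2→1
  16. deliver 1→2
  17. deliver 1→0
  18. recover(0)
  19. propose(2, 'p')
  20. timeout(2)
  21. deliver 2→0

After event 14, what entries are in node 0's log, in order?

[1] timeout(2) → N2(cand t1 [-])
[2] deliver 2→0 → N0(foll t1 [-])
[3] deliver 0→2 → N2(lead t1 [-])
[4] propose(2,'z') → N2(lead t1 [z])
[5] deliver 2→0 → N0(foll t1 [z])
[6] deliver 0→2 → ∅
[7] deliver 0→1 → ∅
[8] deliver 2→1 → N1(foll t1 [-])
[9] deliver 1→2 → ∅
[10] deliver 1→2 → ∅
[11] deliver 2→0 → ∅
[12] crash(0) → N0(✗foll t1 [z])
[13] timeout(1) → N1(cand t2 [-])
[14] propose(2,'z') → N2(lead t1 [z,z])

z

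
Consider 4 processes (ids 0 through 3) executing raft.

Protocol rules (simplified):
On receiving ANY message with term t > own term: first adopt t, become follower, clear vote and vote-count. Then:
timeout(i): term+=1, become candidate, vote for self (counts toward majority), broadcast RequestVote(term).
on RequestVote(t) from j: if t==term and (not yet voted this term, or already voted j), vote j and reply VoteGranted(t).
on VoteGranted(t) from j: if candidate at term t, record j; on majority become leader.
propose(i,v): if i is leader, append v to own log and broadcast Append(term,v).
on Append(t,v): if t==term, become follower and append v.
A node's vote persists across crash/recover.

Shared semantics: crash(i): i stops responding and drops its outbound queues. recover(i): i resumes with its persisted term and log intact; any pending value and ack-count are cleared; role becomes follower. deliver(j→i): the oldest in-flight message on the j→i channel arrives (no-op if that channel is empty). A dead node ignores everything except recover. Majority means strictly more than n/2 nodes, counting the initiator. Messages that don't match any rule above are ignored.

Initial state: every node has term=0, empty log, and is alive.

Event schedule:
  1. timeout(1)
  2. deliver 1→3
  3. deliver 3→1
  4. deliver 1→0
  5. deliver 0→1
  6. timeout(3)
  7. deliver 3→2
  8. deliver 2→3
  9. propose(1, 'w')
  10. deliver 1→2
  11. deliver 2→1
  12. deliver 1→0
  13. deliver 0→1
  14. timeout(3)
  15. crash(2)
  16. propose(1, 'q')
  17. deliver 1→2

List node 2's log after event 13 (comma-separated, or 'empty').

empty

[1] timeout(1) → N1(cand t1 [-])
[2] deliver 1→3 → N3(foll t1 [-])
[3] deliver 3→1 → ∅
[4] deliver 1→0 → N0(foll t1 [-])
[5] deliver 0→1 → N1(lead t1 [-])
[6] timeout(3) → N3(cand t2 [-])
[7] deliver 3→2 → N2(foll t2 [-])
[8] deliver 2→3 → ∅
[9] propose(1,'w') → N1(lead t1 [w])
[10] deliver 1→2 → ∅
[11] deliver 2→1 → ∅
[12] deliver 1→0 → N0(foll t1 [w])
[13] deliver 0→1 → ∅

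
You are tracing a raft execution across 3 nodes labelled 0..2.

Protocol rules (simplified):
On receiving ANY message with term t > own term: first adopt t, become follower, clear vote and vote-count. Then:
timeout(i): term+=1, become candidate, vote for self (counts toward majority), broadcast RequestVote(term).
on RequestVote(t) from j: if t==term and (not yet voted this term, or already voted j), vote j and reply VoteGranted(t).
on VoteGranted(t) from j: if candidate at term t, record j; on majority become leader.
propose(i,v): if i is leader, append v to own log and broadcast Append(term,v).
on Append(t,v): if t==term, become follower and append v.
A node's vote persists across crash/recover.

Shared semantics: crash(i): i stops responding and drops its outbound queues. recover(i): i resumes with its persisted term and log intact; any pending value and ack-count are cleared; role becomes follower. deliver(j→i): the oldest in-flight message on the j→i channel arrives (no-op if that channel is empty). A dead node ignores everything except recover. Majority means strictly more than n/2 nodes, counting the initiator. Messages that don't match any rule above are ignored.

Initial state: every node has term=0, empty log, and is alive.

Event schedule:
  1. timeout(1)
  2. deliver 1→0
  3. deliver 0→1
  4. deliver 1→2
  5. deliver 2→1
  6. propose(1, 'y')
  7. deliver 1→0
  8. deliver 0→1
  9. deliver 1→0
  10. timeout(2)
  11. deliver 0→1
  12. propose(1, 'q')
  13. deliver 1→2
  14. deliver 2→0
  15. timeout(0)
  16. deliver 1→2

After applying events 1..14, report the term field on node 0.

after 1 — timeout(1): n1:cand/t1/[-]
after 2 — deliver 1→0: n0:foll/t1/[-]
after 3 — deliver 0→1: n1:lead/t1/[-]
after 4 — deliver 1→2: n2:foll/t1/[-]
after 5 — deliver 2→1: ·
after 6 — propose(1,'y'): n1:lead/t1/[y]
after 7 — deliver 1→0: n0:foll/t1/[y]
after 8 — deliver 0→1: ·
after 9 — deliver 1→0: ·
after 10 — timeout(2): n2:cand/t2/[-]
after 11 — deliver 0→1: ·
after 12 — propose(1,'q'): n1:lead/t1/[y,q]
after 13 — deliver 1→2: ·
after 14 — deliver 2→0: n0:foll/t2/[y]

2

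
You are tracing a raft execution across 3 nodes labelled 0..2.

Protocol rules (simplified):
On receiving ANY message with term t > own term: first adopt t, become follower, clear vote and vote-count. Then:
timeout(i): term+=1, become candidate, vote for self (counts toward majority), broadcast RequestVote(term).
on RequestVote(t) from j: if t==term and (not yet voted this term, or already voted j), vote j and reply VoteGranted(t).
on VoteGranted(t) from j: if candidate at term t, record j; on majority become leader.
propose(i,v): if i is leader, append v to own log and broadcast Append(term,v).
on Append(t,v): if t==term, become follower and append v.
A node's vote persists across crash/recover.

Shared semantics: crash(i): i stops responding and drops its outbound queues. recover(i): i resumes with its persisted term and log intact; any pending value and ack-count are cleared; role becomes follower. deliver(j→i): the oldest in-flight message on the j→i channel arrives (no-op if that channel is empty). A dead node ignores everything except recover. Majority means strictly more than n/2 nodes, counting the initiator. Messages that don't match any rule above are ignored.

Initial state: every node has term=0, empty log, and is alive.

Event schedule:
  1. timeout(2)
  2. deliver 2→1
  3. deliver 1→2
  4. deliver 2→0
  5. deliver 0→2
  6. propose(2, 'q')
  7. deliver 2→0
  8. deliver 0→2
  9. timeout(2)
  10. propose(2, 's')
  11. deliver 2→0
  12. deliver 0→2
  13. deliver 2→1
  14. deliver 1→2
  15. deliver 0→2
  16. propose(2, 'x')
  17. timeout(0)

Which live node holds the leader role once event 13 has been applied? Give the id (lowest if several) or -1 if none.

after 1 — timeout(2): n2:cand/t1/[-]
after 2 — deliver 2→1: n1:foll/t1/[-]
after 3 — deliver 1→2: n2:lead/t1/[-]
after 4 — deliver 2→0: n0:foll/t1/[-]
after 5 — deliver 0→2: ·
after 6 — propose(2,'q'): n2:lead/t1/[q]
after 7 — deliver 2→0: n0:foll/t1/[q]
after 8 — deliver 0→2: ·
after 9 — timeout(2): n2:cand/t2/[q]
after 10 — propose(2,'s'): ·
after 11 — deliver 2→0: n0:foll/t2/[q]
after 12 — deliver 0→2: n2:lead/t2/[q]
after 13 — deliver 2→1: n1:foll/t1/[q]

2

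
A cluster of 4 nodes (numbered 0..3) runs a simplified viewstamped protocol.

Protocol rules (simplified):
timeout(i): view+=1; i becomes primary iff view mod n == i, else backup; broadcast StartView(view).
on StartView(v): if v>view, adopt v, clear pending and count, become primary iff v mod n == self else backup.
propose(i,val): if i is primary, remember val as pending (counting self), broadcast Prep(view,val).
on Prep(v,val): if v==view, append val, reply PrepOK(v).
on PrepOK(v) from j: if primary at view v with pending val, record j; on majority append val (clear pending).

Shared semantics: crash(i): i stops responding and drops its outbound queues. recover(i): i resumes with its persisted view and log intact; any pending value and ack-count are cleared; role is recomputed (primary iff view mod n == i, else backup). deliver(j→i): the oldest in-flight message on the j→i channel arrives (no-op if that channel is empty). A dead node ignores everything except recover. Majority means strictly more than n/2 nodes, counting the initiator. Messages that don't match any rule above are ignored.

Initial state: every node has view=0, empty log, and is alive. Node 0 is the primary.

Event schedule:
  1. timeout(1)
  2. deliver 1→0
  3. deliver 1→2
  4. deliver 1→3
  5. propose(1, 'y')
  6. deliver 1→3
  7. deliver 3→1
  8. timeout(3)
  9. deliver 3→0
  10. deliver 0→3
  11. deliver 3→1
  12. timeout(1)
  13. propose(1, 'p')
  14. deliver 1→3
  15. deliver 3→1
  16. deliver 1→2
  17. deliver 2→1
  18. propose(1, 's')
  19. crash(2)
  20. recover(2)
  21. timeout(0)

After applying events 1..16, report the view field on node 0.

e1 timeout(1): 1[prim,v=1,-]
e2 deliver 1→0: 0[back,v=1,-]
e3 deliver 1→2: 2[back,v=1,-]
e4 deliver 1→3: 3[back,v=1,-]
e5 propose(1,'y'): ·
e6 deliver 1→3: 3[back,v=1,y]
e7 deliver 3→1: ·
e8 timeout(3): 3[back,v=2,y]
e9 deliver 3→0: 0[back,v=2,-]
e10 deliver 0→3: ·
e11 deliver 3→1: 1[back,v=2,-]
e12 timeout(1): 1[back,v=3,-]
e13 propose(1,'p'): ·
e14 deliver 1→3: 3[prim,v=3,y]
e15 deliver 3→1: ·
e16 deliver 1→2: 2[back,v=1,y]

2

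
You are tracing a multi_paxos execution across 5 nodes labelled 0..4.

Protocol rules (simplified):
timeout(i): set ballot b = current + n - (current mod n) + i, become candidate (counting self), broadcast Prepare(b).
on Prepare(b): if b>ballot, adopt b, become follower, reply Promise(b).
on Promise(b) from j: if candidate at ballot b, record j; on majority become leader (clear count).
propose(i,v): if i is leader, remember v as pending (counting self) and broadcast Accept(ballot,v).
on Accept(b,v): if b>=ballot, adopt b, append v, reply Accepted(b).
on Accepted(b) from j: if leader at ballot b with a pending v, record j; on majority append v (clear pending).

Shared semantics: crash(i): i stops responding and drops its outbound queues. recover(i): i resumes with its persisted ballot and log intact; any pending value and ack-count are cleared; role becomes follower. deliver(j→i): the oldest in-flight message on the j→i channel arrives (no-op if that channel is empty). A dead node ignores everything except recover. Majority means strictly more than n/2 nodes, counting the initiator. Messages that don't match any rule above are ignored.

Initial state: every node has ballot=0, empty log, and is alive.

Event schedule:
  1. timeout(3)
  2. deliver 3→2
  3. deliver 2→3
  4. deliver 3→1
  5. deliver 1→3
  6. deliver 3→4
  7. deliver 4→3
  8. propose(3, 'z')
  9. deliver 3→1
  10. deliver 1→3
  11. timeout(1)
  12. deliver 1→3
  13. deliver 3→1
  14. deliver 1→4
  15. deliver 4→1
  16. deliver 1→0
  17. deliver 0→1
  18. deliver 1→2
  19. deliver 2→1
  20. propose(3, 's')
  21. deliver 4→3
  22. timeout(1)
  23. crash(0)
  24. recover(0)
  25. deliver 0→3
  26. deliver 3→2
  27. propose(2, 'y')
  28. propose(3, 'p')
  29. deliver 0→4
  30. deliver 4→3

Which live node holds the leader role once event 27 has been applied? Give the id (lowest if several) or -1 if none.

-1

after 1 — timeout(3): n3:cand/b8/[-]
after 2 — deliver 3→2: n2:foll/b8/[-]
after 3 — deliver 2→3: ·
after 4 — deliver 3→1: n1:foll/b8/[-]
after 5 — deliver 1→3: n3:lead/b8/[-]
after 6 — deliver 3→4: n4:foll/b8/[-]
after 7 — deliver 4→3: ·
after 8 — propose(3,'z'): ·
after 9 — deliver 3→1: n1:foll/b8/[z]
after 10 — deliver 1→3: ·
after 11 — timeout(1): n1:cand/b11/[z]
after 12 — deliver 1→3: n3:foll/b11/[-]
after 13 — deliver 3→1: ·
after 14 — deliver 1→4: n4:foll/b11/[-]
after 15 — deliver 4→1: n1:lead/b11/[z]
after 16 — deliver 1→0: n0:foll/b11/[-]
after 17 — deliver 0→1: ·
after 18 — deliver 1→2: n2:foll/b11/[-]
after 19 — deliver 2→1: ·
after 20 — propose(3,'s'): ·
after 21 — deliver 4→3: ·
after 22 — timeout(1): n1:cand/b16/[z]
after 23 — crash(0): n0:✗foll/b11/[-]
after 24 — recover(0): n0:foll/b11/[-]
after 25 — deliver 0→3: ·
after 26 — deliver 3→2: ·
after 27 — propose(2,'y'): ·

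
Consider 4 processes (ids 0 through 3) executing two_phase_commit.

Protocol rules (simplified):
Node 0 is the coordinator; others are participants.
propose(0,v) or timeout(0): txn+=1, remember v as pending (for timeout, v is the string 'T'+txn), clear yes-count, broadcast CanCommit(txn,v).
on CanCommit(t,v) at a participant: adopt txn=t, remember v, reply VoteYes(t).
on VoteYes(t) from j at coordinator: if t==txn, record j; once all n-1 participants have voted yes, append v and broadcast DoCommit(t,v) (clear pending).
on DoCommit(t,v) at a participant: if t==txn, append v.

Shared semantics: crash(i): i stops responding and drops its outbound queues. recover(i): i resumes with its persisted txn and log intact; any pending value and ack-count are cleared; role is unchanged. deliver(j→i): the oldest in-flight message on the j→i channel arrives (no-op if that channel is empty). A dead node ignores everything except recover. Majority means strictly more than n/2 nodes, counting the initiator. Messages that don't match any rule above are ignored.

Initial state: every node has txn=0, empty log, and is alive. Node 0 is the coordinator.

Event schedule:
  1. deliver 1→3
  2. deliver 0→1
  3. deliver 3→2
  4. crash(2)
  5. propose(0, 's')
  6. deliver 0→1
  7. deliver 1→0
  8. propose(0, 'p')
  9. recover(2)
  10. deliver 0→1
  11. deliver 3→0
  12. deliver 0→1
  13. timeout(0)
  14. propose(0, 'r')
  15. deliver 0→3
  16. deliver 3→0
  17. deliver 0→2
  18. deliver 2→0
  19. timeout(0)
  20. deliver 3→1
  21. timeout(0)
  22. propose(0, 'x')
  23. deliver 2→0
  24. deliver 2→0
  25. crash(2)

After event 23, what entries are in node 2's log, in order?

after 1 — deliver 1→3: ·
after 2 — deliver 0→1: ·
after 3 — deliver 3→2: ·
after 4 — crash(2): n2:✗part/t0/[-]
after 5 — propose(0,'s'): n0:coor/t1/[-]
after 6 — deliver 0→1: n1:part/t1/[-]
after 7 — deliver 1→0: ·
after 8 — propose(0,'p'): n0:coor/t2/[-]
after 9 — recover(2): n2:part/t0/[-]
after 10 — deliver 0→1: n1:part/t2/[-]
after 11 — deliver 3→0: ·
after 12 — deliver 0→1: ·
after 13 — timeout(0): n0:coor/t3/[-]
after 14 — propose(0,'r'): n0:coor/t4/[-]
after 15 — deliver 0→3: n3:part/t1/[-]
after 16 — deliver 3→0: ·
after 17 — deliver 0→2: n2:part/t1/[-]
after 18 — deliver 2→0: ·
after 19 — timeout(0): n0:coor/t5/[-]
after 20 — deliver 3→1: ·
after 21 — timeout(0): n0:coor/t6/[-]
after 22 — propose(0,'x'): n0:coor/t7/[-]
after 23 — deliver 2→0: ·

empty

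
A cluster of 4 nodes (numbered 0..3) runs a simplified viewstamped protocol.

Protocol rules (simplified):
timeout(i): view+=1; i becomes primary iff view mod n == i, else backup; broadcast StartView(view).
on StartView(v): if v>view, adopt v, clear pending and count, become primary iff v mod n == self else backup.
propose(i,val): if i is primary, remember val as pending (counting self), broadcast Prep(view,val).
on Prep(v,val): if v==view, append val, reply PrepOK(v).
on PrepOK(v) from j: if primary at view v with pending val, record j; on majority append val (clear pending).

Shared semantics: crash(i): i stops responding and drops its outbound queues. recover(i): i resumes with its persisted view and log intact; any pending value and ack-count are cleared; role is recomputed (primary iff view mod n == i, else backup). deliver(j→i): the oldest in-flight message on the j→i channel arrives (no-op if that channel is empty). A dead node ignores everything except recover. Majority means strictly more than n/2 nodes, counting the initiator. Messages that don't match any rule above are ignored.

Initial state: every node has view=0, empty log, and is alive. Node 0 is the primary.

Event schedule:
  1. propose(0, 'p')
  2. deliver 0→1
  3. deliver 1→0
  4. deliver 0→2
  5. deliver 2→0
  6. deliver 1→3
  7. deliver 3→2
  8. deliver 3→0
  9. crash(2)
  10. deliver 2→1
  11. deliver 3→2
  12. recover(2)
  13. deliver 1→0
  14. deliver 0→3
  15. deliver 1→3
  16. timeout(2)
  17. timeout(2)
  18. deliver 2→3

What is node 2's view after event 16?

1

[1] propose(0,'p') → ∅
[2] deliver 0→1 → N1(back v0 [p])
[3] deliver 1→0 → ∅
[4] deliver 0→2 → N2(back v0 [p])
[5] deliver 2→0 → N0(prim v0 [p])
[6] deliver 1→3 → ∅
[7] deliver 3→2 → ∅
[8] deliver 3→0 → ∅
[9] crash(2) → N2(✗back v0 [p])
[10] deliver 2→1 → ∅
[11] deliver 3→2 → ∅
[12] recover(2) → N2(back v0 [p])
[13] deliver 1→0 → ∅
[14] deliver 0→3 → N3(back v0 [p])
[15] deliver 1→3 → ∅
[16] timeout(2) → N2(back v1 [p])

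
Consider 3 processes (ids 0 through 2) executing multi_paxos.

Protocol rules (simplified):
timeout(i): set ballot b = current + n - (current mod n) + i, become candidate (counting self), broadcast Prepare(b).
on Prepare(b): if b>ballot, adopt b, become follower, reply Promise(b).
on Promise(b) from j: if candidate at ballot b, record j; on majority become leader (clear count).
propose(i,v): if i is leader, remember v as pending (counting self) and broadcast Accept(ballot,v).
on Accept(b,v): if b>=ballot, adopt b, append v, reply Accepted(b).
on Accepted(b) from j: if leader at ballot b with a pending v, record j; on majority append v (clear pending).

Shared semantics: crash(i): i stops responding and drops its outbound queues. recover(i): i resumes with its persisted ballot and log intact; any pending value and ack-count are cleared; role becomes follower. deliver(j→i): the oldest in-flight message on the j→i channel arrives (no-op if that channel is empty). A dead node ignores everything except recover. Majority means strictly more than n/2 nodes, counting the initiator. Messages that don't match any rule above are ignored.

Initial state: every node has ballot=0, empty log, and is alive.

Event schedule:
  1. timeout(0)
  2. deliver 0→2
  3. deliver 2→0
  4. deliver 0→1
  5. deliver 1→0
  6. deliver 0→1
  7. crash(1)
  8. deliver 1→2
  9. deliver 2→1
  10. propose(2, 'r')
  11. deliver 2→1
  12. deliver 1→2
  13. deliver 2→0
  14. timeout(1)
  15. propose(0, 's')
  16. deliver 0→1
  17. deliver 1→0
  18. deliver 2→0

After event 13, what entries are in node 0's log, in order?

empty

after 1 — timeout(0): n0:cand/b3/[-]
after 2 — deliver 0→2: n2:foll/b3/[-]
after 3 — deliver 2→0: n0:lead/b3/[-]
after 4 — deliver 0→1: n1:foll/b3/[-]
after 5 — deliver 1→0: ·
after 6 — deliver 0→1: ·
after 7 — crash(1): n1:✗foll/b3/[-]
after 8 — deliver 1→2: ·
after 9 — deliver 2→1: ·
after 10 — propose(2,'r'): ·
after 11 — deliver 2→1: ·
after 12 — deliver 1→2: ·
after 13 — deliver 2→0: ·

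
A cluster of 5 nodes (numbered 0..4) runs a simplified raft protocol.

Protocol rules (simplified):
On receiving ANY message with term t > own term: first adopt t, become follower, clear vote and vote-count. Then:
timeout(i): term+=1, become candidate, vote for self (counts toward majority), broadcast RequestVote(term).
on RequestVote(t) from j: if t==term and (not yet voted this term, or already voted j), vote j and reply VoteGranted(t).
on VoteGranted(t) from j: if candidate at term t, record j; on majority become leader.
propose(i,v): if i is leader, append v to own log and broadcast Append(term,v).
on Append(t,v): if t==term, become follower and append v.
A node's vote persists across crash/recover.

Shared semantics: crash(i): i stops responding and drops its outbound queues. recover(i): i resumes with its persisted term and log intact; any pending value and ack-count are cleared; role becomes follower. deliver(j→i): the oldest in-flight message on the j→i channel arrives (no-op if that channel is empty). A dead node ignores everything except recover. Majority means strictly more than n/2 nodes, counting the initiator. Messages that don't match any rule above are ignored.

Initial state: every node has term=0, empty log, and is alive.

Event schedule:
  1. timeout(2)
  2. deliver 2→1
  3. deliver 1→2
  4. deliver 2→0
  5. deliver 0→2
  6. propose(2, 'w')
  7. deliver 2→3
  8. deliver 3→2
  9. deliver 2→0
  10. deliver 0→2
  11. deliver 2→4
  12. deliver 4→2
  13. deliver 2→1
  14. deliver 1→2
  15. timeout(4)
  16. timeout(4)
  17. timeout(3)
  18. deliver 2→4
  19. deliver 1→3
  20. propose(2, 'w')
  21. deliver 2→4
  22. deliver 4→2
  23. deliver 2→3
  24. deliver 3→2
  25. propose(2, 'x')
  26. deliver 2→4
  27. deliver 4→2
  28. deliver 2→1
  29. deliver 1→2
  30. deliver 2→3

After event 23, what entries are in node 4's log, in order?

[1] timeout(2) → N2(cand t1 [-])
[2] deliver 2→1 → N1(foll t1 [-])
[3] deliver 1→2 → ∅
[4] deliver 2→0 → N0(foll t1 [-])
[5] deliver 0→2 → N2(lead t1 [-])
[6] propose(2,'w') → N2(lead t1 [w])
[7] deliver 2→3 → N3(foll t1 [-])
[8] deliver 3→2 → ∅
[9] deliver 2→0 → N0(foll t1 [w])
[10] deliver 0→2 → ∅
[11] deliver 2→4 → N4(foll t1 [-])
[12] deliver 4→2 → ∅
[13] deliver 2→1 → N1(foll t1 [w])
[14] deliver 1→2 → ∅
[15] timeout(4) → N4(cand t2 [-])
[16] timeout(4) → N4(cand t3 [-])
[17] timeout(3) → N3(cand t2 [-])
[18] deliver 2→4 → ∅
[19] deliver 1→3 → ∅
[20] propose(2,'w') → N2(lead t1 [w,w])
[21] deliver 2→4 → ∅
[22] deliver 4→2 → N2(foll t2 [w,w])
[23] deliver 2→3 → ∅

empty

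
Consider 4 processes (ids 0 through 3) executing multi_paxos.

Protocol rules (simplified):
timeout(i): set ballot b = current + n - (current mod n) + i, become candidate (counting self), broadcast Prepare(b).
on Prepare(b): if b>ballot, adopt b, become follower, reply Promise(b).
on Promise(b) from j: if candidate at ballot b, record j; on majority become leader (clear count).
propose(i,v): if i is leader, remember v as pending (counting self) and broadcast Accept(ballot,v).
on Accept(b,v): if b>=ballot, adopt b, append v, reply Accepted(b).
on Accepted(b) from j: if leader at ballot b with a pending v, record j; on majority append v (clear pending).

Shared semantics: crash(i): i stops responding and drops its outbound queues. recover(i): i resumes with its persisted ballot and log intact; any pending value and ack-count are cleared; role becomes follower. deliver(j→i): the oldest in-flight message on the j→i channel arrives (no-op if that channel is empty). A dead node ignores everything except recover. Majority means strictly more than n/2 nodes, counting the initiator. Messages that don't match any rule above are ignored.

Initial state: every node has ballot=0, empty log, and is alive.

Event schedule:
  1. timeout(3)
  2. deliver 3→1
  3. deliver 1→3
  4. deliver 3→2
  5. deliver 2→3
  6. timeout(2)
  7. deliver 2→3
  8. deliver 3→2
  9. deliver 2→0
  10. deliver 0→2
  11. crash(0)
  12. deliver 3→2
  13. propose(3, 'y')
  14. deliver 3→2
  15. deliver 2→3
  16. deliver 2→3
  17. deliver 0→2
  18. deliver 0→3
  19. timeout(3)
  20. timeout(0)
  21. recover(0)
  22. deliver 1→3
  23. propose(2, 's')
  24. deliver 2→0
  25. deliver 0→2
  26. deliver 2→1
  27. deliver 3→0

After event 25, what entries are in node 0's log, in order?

after 1 — timeout(3): n3:cand/b7/[-]
after 2 — deliver 3→1: n1:foll/b7/[-]
after 3 — deliver 1→3: ·
after 4 — deliver 3→2: n2:foll/b7/[-]
after 5 — deliver 2→3: n3:lead/b7/[-]
after 6 — timeout(2): n2:cand/b10/[-]
after 7 — deliver 2→3: n3:foll/b10/[-]
after 8 — deliver 3→2: ·
after 9 — deliver 2→0: n0:foll/b10/[-]
after 10 — deliver 0→2: n2:lead/b10/[-]
after 11 — crash(0): n0:✗foll/b10/[-]
after 12 — deliver 3→2: ·
after 13 — propose(3,'y'): ·
after 14 — deliver 3→2: ·
after 15 — deliver 2→3: ·
after 16 — deliver 2→3: ·
after 17 — deliver 0→2: ·
after 18 — deliver 0→3: ·
after 19 — timeout(3): n3:cand/b15/[-]
after 20 — timeout(0): ·
after 21 — recover(0): n0:foll/b10/[-]
after 22 — deliver 1→3: ·
after 23 — propose(2,'s'): ·
after 24 — deliver 2→0: n0:foll/b10/[s]
after 25 — deliver 0→2: ·

s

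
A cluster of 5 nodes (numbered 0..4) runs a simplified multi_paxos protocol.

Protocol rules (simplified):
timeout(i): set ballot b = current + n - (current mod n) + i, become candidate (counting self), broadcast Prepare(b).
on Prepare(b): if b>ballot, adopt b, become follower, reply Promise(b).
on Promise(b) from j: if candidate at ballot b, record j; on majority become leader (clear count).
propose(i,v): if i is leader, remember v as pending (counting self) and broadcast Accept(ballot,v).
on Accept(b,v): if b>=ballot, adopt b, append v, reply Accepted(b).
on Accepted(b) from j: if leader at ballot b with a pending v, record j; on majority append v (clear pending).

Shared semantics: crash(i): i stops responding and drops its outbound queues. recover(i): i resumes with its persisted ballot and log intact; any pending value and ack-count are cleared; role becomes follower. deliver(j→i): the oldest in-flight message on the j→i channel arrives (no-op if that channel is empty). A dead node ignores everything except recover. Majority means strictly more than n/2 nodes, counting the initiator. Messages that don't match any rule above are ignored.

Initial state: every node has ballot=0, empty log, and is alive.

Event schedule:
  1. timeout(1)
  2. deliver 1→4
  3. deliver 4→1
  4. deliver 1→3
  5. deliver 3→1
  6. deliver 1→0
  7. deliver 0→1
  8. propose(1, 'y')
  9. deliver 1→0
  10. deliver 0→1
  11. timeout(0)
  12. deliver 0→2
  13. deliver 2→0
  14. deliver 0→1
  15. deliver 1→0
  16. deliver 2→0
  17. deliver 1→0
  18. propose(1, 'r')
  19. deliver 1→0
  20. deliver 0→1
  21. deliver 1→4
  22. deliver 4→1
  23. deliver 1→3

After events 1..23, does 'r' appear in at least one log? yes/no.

1. timeout(1):  <1:cand b6 ->
2. deliver 1→4:  <4:foll b6 ->
3. deliver 4→1:  nop
4. deliver 1→3:  <3:foll b6 ->
5. deliver 3→1:  <1:lead b6 ->
6. deliver 1→0:  <0:foll b6 ->
7. deliver 0→1:  nop
8. propose(1,'y'):  nop
9. deliver 1→0:  <0:foll b6 y>
10. deliver 0→1:  nop
11. timeout(0):  <0:cand b10 y>
12. deliver 0→2:  <2:foll b10 ->
13. deliver 2→0:  nop
14. deliver 0→1:  <1:foll b10 ->
15. deliver 1→0:  <0:lead b10 y>
16. deliver 2→0:  nop
17. deliver 1→0:  nop
18. propose(1,'r'):  nop
19. deliver 1→0:  nop
20. deliver 0→1:  nop
21. deliver 1→4:  <4:foll b6 y>
22. deliver 4→1:  nop
23. deliver 1→3:  <3:foll b6 y>

no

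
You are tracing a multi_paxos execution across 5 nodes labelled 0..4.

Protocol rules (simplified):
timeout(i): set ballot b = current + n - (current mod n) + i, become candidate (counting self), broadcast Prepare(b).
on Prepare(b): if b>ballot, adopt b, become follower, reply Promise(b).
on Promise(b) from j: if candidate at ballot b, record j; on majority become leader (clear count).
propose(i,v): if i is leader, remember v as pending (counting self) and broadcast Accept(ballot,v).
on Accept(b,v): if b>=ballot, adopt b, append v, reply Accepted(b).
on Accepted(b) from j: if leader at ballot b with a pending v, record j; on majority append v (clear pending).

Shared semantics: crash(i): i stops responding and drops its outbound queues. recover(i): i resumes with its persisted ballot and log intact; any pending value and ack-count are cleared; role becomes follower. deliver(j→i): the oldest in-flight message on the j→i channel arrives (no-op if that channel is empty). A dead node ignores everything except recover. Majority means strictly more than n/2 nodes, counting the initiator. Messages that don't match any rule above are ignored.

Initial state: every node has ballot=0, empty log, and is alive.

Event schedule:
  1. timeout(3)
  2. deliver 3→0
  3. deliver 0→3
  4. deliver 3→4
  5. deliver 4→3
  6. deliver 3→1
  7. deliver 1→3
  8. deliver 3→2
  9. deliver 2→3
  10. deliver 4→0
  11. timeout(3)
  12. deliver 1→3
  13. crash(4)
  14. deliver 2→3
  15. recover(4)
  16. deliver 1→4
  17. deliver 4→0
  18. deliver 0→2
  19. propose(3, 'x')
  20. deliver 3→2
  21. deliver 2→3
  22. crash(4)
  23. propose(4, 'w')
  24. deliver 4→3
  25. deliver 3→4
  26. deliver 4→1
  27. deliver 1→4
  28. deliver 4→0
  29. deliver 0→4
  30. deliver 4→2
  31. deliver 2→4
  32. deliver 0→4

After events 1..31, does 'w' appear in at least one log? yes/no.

after 1 — timeout(3): n3:cand/b8/[-]
after 2 — deliver 3→0: n0:foll/b8/[-]
after 3 — deliver 0→3: ·
after 4 — deliver 3→4: n4:foll/b8/[-]
after 5 — deliver 4→3: n3:lead/b8/[-]
after 6 — deliver 3→1: n1:foll/b8/[-]
after 7 — deliver 1→3: ·
after 8 — deliver 3→2: n2:foll/b8/[-]
after 9 — deliver 2→3: ·
after 10 — deliver 4→0: ·
after 11 — timeout(3): n3:cand/b13/[-]
after 12 — deliver 1→3: ·
after 13 — crash(4): n4:✗foll/b8/[-]
after 14 — deliver 2→3: ·
after 15 — recover(4): n4:foll/b8/[-]
after 16 — deliver 1→4: ·
after 17 — deliver 4→0: ·
after 18 — deliver 0→2: ·
after 19 — propose(3,'x'): ·
after 20 — deliver 3→2: n2:foll/b13/[-]
after 21 — deliver 2→3: ·
after 22 — crash(4): n4:✗foll/b8/[-]
after 23 — propose(4,'w'): ·
after 24 — deliver 4→3: ·
after 25 — deliver 3→4: ·
after 26 — deliver 4→1: ·
after 27 — deliver 1→4: ·
after 28 — deliver 4→0: ·
after 29 — deliver 0→4: ·
after 30 — deliver 4→2: ·
after 31 — deliver 2→4: ·

no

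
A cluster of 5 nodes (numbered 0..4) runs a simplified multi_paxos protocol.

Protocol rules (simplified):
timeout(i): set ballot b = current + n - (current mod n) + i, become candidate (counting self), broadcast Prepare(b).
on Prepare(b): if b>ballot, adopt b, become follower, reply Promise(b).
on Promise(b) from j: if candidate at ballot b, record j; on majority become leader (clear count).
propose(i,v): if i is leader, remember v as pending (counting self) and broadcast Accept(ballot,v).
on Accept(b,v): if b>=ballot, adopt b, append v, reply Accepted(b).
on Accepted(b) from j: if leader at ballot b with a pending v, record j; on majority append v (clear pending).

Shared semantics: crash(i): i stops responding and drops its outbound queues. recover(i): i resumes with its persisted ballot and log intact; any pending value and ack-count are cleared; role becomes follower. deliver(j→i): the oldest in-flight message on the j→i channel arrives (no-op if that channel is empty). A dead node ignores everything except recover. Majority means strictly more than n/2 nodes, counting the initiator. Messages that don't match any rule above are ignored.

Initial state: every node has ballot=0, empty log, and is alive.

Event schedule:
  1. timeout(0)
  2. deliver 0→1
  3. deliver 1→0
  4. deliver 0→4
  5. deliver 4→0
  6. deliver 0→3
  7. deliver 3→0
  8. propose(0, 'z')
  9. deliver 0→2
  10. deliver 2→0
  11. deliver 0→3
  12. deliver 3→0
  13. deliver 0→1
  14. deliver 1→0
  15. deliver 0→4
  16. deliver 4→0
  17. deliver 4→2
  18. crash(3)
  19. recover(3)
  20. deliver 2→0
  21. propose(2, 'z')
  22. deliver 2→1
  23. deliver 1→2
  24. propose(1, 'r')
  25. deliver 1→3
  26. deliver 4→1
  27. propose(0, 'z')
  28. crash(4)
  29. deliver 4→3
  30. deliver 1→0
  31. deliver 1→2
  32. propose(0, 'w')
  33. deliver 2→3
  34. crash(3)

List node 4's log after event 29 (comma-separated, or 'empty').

z

after 1 — timeout(0): n0:cand/b5/[-]
after 2 — deliver 0→1: n1:foll/b5/[-]
after 3 — deliver 1→0: ·
after 4 — deliver 0→4: n4:foll/b5/[-]
after 5 — deliver 4→0: n0:lead/b5/[-]
after 6 — deliver 0→3: n3:foll/b5/[-]
after 7 — deliver 3→0: ·
after 8 — propose(0,'z'): ·
after 9 — deliver 0→2: n2:foll/b5/[-]
after 10 — deliver 2→0: ·
after 11 — deliver 0→3: n3:foll/b5/[z]
after 12 — deliver 3→0: ·
after 13 — deliver 0→1: n1:foll/b5/[z]
after 14 — deliver 1→0: n0:lead/b5/[z]
after 15 — deliver 0→4: n4:foll/b5/[z]
after 16 — deliver 4→0: ·
after 17 — deliver 4→2: ·
after 18 — crash(3): n3:✗foll/b5/[z]
after 19 — recover(3): n3:foll/b5/[z]
after 20 — deliver 2→0: ·
after 21 — propose(2,'z'): ·
after 22 — deliver 2→1: ·
after 23 — deliver 1→2: ·
after 24 — propose(1,'r'): ·
after 25 — deliver 1→3: ·
after 26 — deliver 4→1: ·
after 27 — propose(0,'z'): ·
after 28 — crash(4): n4:✗foll/b5/[z]
after 29 — deliver 4→3: ·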